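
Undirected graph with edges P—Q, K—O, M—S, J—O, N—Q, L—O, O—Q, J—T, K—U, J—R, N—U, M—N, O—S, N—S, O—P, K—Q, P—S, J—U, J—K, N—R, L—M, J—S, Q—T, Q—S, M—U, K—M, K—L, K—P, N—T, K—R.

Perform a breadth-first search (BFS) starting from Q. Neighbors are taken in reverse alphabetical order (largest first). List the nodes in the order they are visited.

Q, T, S, P, O, N, K, J, M, L, U, R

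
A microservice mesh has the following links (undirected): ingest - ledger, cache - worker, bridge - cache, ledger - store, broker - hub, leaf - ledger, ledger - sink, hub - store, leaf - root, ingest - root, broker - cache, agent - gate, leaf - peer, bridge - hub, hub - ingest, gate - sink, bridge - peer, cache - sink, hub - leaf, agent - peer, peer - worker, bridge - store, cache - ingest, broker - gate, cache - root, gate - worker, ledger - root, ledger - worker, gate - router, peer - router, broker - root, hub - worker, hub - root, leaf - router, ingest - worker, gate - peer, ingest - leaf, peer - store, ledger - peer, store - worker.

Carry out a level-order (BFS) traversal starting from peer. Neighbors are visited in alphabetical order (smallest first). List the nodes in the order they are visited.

peer agent bridge gate leaf ledger router store worker cache hub broker sink ingest root

Visit peer; enqueue agent, bridge, gate, leaf, ledger, router, store, worker → queue [agent, bridge, gate, leaf, ledger, router, store, worker]
Visit agent → queue [bridge, gate, leaf, ledger, router, store, worker]
Visit bridge; enqueue cache, hub → queue [gate, leaf, ledger, router, store, worker, cache, hub]
Visit gate; enqueue broker, sink → queue [leaf, ledger, router, store, worker, cache, hub, broker, sink]
Visit leaf; enqueue ingest, root → queue [ledger, router, store, worker, cache, hub, broker, sink, ingest, root]
Visit ledger → queue [router, store, worker, cache, hub, broker, sink, ingest, root]
Visit router → queue [store, worker, cache, hub, broker, sink, ingest, root]
Visit store → queue [worker, cache, hub, broker, sink, ingest, root]
Visit worker → queue [cache, hub, broker, sink, ingest, root]
Visit cache → queue [hub, broker, sink, ingest, root]
Visit hub → queue [broker, sink, ingest, root]
Visit broker → queue [sink, ingest, root]
Visit sink → queue [ingest, root]
Visit ingest → queue [root]
Visit root → queue []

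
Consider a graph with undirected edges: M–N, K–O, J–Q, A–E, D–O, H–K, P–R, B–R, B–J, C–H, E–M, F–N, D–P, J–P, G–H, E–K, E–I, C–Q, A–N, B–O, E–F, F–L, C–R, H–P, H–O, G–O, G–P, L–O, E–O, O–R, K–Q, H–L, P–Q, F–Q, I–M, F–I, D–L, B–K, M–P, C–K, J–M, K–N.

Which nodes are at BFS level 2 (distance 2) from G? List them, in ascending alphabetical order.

Level 0: G
Level 1: H, O, P
Level 2: B, C, D, E, J, K, L, M, Q, R
Level 3: A, F, I, N

B, C, D, E, J, K, L, M, Q, R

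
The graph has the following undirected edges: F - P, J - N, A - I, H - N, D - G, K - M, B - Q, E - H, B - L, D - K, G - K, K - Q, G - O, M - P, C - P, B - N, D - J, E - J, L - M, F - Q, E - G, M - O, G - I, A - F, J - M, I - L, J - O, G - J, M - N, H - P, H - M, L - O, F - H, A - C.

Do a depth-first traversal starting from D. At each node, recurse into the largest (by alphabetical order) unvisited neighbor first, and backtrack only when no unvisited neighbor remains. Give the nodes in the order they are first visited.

Visit D
D → K
K → Q
Q → F
F → P
P → M
M → O
O → L
L → I
I → G
G → J
J → N
N → H
H → E
N → B
I → A
A → C

D K Q F P M O L I G J N H E B A C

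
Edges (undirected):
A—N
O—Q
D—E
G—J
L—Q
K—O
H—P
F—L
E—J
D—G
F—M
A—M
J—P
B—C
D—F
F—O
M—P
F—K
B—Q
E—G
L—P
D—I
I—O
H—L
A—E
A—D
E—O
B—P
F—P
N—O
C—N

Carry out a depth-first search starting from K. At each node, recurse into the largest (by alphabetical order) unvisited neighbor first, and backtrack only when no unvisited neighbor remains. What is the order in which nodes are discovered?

Visit K
K → O
O → Q
Q → L
L → P
P → M
M → F
F → D
D → I
D → G
G → J
J → E
E → A
A → N
N → C
C → B
P → H

K, O, Q, L, P, M, F, D, I, G, J, E, A, N, C, B, H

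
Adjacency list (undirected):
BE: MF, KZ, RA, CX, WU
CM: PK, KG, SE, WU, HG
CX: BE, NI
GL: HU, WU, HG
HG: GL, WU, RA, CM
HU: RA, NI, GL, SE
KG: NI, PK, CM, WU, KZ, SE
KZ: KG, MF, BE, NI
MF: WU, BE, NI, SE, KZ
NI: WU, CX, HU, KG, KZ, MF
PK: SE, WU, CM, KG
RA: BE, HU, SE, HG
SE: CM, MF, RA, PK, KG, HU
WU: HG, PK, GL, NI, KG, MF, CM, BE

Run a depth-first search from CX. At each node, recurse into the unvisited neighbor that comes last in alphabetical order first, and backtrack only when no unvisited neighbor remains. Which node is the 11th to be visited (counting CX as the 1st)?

Visit CX
CX → NI
NI → WU
WU → PK
PK → SE
SE → RA
RA → HU
HU → GL
GL → HG
HG → CM
CM → KG
KG → KZ
KZ → MF
MF → BE

Visit order: CX, NI, WU, PK, SE, RA, HU, GL, HG, CM, KG, KZ, MF, BE

KG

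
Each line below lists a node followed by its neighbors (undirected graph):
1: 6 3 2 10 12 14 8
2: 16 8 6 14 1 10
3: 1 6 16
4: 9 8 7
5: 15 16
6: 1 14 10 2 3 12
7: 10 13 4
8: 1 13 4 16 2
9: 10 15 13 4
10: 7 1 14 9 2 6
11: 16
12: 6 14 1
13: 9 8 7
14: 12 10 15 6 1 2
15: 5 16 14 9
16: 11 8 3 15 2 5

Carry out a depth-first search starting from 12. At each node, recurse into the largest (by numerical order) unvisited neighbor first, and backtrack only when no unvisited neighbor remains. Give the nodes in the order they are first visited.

Visit 12
12 → 14
14 → 15
15 → 16
16 → 11
16 → 8
8 → 13
13 → 9
9 → 10
10 → 7
7 → 4
10 → 6
6 → 3
3 → 1
1 → 2
16 → 5

12 14 15 16 11 8 13 9 10 7 4 6 3 1 2 5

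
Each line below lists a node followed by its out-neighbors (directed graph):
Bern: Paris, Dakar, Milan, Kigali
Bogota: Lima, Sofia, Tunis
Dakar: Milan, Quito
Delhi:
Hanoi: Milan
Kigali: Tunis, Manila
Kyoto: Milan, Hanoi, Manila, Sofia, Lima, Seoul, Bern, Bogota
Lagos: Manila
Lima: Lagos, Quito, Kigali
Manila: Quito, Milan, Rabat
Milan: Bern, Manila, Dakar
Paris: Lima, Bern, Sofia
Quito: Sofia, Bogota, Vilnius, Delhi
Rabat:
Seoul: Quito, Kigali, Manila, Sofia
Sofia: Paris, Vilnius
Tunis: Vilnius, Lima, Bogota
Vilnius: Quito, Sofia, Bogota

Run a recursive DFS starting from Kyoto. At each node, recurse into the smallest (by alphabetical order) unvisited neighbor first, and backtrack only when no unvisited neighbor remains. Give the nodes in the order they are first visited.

Kyoto -> Bern -> Dakar -> Milan -> Manila -> Quito -> Bogota -> Lima -> Kigali -> Tunis -> Vilnius -> Sofia -> Paris -> Lagos -> Delhi -> Rabat -> Hanoi -> Seoul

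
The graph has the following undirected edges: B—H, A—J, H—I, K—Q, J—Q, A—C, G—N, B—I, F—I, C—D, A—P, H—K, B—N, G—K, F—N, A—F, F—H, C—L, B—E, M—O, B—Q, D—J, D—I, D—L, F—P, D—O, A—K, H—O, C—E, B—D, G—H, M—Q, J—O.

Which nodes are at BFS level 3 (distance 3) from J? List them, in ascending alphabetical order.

E, G, N

Level 0: J
Level 1: A, D, O, Q
Level 2: B, C, F, H, I, K, L, M, P
Level 3: E, G, N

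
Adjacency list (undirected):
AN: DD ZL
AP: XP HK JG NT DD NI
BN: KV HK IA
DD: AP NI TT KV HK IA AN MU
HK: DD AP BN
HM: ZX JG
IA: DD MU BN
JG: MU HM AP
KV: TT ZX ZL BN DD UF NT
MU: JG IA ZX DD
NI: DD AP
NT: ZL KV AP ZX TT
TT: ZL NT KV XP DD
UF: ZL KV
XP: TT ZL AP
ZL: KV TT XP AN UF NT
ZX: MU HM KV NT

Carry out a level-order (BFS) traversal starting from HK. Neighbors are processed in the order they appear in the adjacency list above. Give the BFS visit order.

HK, DD, AP, BN, NI, TT, KV, IA, AN, MU, XP, JG, NT, ZL, ZX, UF, HM

Visit HK; enqueue DD, AP, BN → queue [DD, AP, BN]
Visit DD; enqueue NI, TT, KV, IA, AN, MU → queue [AP, BN, NI, TT, KV, IA, AN, MU]
Visit AP; enqueue XP, JG, NT → queue [BN, NI, TT, KV, IA, AN, MU, XP, JG, NT]
Visit BN → queue [NI, TT, KV, IA, AN, MU, XP, JG, NT]
Visit NI → queue [TT, KV, IA, AN, MU, XP, JG, NT]
Visit TT; enqueue ZL → queue [KV, IA, AN, MU, XP, JG, NT, ZL]
Visit KV; enqueue ZX, UF → queue [IA, AN, MU, XP, JG, NT, ZL, ZX, UF]
Visit IA → queue [AN, MU, XP, JG, NT, ZL, ZX, UF]
Visit AN → queue [MU, XP, JG, NT, ZL, ZX, UF]
Visit MU → queue [XP, JG, NT, ZL, ZX, UF]
Visit XP → queue [JG, NT, ZL, ZX, UF]
Visit JG; enqueue HM → queue [NT, ZL, ZX, UF, HM]
Visit NT → queue [ZL, ZX, UF, HM]
Visit ZL → queue [ZX, UF, HM]
Visit ZX → queue [UF, HM]
Visit UF → queue [HM]
Visit HM → queue []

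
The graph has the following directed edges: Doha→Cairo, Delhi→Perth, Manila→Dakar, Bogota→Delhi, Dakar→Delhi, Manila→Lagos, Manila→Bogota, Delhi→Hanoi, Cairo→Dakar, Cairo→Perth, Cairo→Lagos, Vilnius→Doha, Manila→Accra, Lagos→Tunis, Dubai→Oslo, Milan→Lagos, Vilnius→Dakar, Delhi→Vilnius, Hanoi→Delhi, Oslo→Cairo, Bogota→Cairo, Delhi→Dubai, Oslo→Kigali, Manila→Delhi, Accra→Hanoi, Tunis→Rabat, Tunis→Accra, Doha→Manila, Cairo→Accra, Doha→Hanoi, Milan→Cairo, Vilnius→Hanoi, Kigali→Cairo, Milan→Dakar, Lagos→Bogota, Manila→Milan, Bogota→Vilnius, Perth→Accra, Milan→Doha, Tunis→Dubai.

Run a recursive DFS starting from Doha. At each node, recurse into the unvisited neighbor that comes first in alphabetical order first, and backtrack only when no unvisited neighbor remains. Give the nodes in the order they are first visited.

Doha, Cairo, Accra, Hanoi, Delhi, Dubai, Oslo, Kigali, Perth, Vilnius, Dakar, Lagos, Bogota, Tunis, Rabat, Manila, Milan

Visit Doha
Doha → Cairo
Cairo → Accra
Accra → Hanoi
Hanoi → Delhi
Delhi → Dubai
Dubai → Oslo
Oslo → Kigali
Delhi → Perth
Delhi → Vilnius
Vilnius → Dakar
Cairo → Lagos
Lagos → Bogota
Lagos → Tunis
Tunis → Rabat
Doha → Manila
Manila → Milan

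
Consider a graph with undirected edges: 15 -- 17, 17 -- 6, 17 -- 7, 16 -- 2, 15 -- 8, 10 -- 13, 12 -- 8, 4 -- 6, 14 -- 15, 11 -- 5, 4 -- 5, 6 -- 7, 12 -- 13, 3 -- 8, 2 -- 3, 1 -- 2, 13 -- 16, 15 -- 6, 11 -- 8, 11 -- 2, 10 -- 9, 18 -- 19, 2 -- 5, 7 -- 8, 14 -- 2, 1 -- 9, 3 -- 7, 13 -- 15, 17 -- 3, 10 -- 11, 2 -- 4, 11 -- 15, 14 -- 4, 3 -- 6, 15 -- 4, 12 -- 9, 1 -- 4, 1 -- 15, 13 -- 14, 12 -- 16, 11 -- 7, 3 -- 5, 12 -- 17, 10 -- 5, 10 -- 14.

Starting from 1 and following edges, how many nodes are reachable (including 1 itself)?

BFS from 1 visits: 1, 2, 4, 9, 15, 3, 5, 11, 14, 16, 6, 10, 12, 8, 13, 17, 7
Reachable nodes: 17 of 19 total.

17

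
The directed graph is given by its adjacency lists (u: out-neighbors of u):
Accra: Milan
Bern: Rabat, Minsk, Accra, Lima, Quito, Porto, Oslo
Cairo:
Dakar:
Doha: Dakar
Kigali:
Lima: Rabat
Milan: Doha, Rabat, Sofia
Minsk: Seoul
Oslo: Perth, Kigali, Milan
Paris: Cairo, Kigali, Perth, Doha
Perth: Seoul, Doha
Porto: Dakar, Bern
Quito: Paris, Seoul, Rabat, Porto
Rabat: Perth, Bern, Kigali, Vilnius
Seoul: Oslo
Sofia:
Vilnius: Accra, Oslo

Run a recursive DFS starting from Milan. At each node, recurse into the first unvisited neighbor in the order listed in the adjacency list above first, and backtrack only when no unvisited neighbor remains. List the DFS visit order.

Milan Doha Dakar Rabat Perth Seoul Oslo Kigali Bern Minsk Accra Lima Quito Paris Cairo Porto Vilnius Sofia

Visit Milan
Milan → Doha
Doha → Dakar
Milan → Rabat
Rabat → Perth
Perth → Seoul
Seoul → Oslo
Oslo → Kigali
Rabat → Bern
Bern → Minsk
Bern → Accra
Bern → Lima
Bern → Quito
Quito → Paris
Paris → Cairo
Quito → Porto
Rabat → Vilnius
Milan → Sofia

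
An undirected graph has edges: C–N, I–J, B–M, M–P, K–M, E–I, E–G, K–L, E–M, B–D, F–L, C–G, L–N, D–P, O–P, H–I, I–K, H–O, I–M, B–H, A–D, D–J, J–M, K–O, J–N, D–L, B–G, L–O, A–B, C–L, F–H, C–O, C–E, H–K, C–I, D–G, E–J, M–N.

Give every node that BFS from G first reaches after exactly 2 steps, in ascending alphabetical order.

Level 0: G
Level 1: B, C, D, E
Level 2: A, H, I, J, L, M, N, O, P
Level 3: F, K

A, H, I, J, L, M, N, O, P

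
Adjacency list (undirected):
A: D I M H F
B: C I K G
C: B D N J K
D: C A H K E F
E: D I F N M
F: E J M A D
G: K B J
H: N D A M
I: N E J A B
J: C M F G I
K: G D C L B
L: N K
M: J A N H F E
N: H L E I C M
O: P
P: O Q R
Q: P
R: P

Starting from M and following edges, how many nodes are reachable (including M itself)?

BFS from M visits: M, A, E, F, H, J, N, D, I, C, G, L, K, B
Reachable nodes: 14 of 18 total.

14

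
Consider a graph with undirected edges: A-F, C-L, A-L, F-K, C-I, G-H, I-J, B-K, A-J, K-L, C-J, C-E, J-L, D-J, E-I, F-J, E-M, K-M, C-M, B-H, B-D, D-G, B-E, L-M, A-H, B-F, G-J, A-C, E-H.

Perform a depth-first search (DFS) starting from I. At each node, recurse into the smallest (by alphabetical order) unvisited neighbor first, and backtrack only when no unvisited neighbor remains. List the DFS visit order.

I → C → A → F → B → D → G → H → E → M → K → L → J

Visit I
I → C
C → A
A → F
F → B
B → D
D → G
G → H
H → E
E → M
M → K
K → L
L → J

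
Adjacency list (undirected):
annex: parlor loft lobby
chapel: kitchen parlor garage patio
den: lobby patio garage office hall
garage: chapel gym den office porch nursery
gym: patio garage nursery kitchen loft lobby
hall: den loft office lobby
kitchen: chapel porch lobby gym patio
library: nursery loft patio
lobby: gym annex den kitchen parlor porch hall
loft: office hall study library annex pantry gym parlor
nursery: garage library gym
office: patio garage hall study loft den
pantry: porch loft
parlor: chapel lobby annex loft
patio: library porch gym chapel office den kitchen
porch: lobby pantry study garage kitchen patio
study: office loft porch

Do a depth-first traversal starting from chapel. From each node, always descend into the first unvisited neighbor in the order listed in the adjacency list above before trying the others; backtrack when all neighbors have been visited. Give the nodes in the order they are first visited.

chapel kitchen porch lobby gym patio library nursery garage den office hall loft study annex parlor pantry

Visit chapel
chapel → kitchen
kitchen → porch
porch → lobby
lobby → gym
gym → patio
patio → library
library → nursery
nursery → garage
garage → den
den → office
office → hall
hall → loft
loft → study
loft → annex
annex → parlor
loft → pantry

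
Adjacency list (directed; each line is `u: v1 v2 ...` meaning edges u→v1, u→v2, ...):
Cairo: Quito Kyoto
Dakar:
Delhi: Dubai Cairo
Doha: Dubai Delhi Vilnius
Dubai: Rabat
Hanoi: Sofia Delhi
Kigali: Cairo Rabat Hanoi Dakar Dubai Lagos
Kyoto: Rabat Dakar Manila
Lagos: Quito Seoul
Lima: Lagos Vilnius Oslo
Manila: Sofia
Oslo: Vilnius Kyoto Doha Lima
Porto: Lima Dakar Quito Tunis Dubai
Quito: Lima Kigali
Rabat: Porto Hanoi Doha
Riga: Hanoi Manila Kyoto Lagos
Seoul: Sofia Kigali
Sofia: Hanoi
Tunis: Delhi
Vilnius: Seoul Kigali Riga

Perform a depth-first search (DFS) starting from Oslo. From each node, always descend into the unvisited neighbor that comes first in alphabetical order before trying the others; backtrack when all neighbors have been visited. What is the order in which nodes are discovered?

Oslo, Doha, Delhi, Cairo, Kyoto, Dakar, Manila, Sofia, Hanoi, Rabat, Porto, Dubai, Lima, Lagos, Quito, Kigali, Seoul, Vilnius, Riga, Tunis

Visit Oslo
Oslo → Doha
Doha → Delhi
Delhi → Cairo
Cairo → Kyoto
Kyoto → Dakar
Kyoto → Manila
Manila → Sofia
Sofia → Hanoi
Kyoto → Rabat
Rabat → Porto
Porto → Dubai
Porto → Lima
Lima → Lagos
Lagos → Quito
Quito → Kigali
Lagos → Seoul
Lima → Vilnius
Vilnius → Riga
Porto → Tunis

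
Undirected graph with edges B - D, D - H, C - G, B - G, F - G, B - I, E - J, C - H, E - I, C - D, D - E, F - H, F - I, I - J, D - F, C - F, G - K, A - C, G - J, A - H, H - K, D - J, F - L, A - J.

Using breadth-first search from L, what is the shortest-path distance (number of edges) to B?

3

Level 0: L
Level 1: F
Level 2: C, D, G, H, I
Level 3: A, B, E, J, K
B first appears at level 3.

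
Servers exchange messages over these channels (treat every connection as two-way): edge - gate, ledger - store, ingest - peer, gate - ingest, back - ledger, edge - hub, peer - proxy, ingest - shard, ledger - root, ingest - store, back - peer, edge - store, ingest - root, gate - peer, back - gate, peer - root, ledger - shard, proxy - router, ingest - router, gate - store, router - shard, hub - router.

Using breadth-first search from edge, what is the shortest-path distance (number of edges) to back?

2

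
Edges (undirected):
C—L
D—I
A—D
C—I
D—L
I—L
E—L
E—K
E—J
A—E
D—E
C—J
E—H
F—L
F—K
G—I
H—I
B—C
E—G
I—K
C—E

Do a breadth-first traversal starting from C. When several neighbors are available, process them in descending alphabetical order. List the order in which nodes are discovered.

C → L → J → I → E → B → F → D → K → H → G → A

Visit C; enqueue L, J, I, E, B → queue [L, J, I, E, B]
Visit L; enqueue F, D → queue [J, I, E, B, F, D]
Visit J → queue [I, E, B, F, D]
Visit I; enqueue K, H, G → queue [E, B, F, D, K, H, G]
Visit E; enqueue A → queue [B, F, D, K, H, G, A]
Visit B → queue [F, D, K, H, G, A]
Visit F → queue [D, K, H, G, A]
Visit D → queue [K, H, G, A]
Visit K → queue [H, G, A]
Visit H → queue [G, A]
Visit G → queue [A]
Visit A → queue []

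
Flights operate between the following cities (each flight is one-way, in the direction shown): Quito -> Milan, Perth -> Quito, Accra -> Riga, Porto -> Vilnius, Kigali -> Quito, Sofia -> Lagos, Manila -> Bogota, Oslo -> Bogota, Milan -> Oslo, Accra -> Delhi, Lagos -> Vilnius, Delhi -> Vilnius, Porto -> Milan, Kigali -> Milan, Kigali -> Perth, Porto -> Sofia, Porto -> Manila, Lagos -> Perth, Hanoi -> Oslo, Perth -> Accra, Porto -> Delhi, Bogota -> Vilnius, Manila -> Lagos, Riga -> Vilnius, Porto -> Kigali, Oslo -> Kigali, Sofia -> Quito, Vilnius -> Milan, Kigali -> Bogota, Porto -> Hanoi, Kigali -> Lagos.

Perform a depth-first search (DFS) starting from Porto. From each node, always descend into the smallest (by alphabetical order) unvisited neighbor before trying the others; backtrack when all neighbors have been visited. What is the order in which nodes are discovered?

Porto, Delhi, Vilnius, Milan, Oslo, Bogota, Kigali, Lagos, Perth, Accra, Riga, Quito, Hanoi, Manila, Sofia

Visit Porto
Porto → Delhi
Delhi → Vilnius
Vilnius → Milan
Milan → Oslo
Oslo → Bogota
Oslo → Kigali
Kigali → Lagos
Lagos → Perth
Perth → Accra
Accra → Riga
Perth → Quito
Porto → Hanoi
Porto → Manila
Porto → Sofia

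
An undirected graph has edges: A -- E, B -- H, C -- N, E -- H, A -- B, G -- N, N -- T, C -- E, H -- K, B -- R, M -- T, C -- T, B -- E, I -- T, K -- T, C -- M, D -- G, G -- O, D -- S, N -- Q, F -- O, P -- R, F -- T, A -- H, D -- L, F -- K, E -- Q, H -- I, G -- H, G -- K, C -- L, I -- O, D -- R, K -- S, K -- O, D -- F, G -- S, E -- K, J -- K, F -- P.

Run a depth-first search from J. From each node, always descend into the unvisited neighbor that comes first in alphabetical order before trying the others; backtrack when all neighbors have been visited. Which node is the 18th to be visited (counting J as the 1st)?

Visit J
J → K
K → E
E → A
A → B
B → H
H → G
G → D
D → F
F → O
O → I
I → T
T → C
C → L
C → M
C → N
N → Q
F → P
P → R
D → S

Visit order: J, K, E, A, B, H, G, D, F, O, I, T, C, L, M, N, Q, P, R, S

P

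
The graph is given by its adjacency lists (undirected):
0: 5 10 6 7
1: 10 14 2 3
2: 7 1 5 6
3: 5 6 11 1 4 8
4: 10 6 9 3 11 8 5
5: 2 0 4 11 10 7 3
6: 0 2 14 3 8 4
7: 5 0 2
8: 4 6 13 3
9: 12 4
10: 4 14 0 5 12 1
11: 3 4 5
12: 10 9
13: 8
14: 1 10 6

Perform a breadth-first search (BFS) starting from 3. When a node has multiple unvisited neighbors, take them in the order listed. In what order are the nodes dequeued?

3 5 6 11 1 4 8 2 0 10 7 14 9 13 12

Visit 3; enqueue 5, 6, 11, 1, 4, 8 → queue [5, 6, 11, 1, 4, 8]
Visit 5; enqueue 2, 0, 10, 7 → queue [6, 11, 1, 4, 8, 2, 0, 10, 7]
Visit 6; enqueue 14 → queue [11, 1, 4, 8, 2, 0, 10, 7, 14]
Visit 11 → queue [1, 4, 8, 2, 0, 10, 7, 14]
Visit 1 → queue [4, 8, 2, 0, 10, 7, 14]
Visit 4; enqueue 9 → queue [8, 2, 0, 10, 7, 14, 9]
Visit 8; enqueue 13 → queue [2, 0, 10, 7, 14, 9, 13]
Visit 2 → queue [0, 10, 7, 14, 9, 13]
Visit 0 → queue [10, 7, 14, 9, 13]
Visit 10; enqueue 12 → queue [7, 14, 9, 13, 12]
Visit 7 → queue [14, 9, 13, 12]
Visit 14 → queue [9, 13, 12]
Visit 9 → queue [13, 12]
Visit 13 → queue [12]
Visit 12 → queue []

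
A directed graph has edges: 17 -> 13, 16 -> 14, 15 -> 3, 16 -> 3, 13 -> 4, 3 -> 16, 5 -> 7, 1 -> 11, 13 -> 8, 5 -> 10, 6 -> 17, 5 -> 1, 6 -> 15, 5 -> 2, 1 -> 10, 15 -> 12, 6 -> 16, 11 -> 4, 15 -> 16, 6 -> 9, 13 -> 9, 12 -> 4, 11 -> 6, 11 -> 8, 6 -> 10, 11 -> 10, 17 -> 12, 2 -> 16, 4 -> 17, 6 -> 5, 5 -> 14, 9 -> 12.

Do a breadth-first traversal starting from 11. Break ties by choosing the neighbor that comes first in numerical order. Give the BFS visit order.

Visit 11; enqueue 4, 6, 8, 10 → queue [4, 6, 8, 10]
Visit 4; enqueue 17 → queue [6, 8, 10, 17]
Visit 6; enqueue 5, 9, 15, 16 → queue [8, 10, 17, 5, 9, 15, 16]
Visit 8 → queue [10, 17, 5, 9, 15, 16]
Visit 10 → queue [17, 5, 9, 15, 16]
Visit 17; enqueue 12, 13 → queue [5, 9, 15, 16, 12, 13]
Visit 5; enqueue 1, 2, 7, 14 → queue [9, 15, 16, 12, 13, 1, 2, 7, 14]
Visit 9 → queue [15, 16, 12, 13, 1, 2, 7, 14]
Visit 15; enqueue 3 → queue [16, 12, 13, 1, 2, 7, 14, 3]
Visit 16 → queue [12, 13, 1, 2, 7, 14, 3]
Visit 12 → queue [13, 1, 2, 7, 14, 3]
Visit 13 → queue [1, 2, 7, 14, 3]
Visit 1 → queue [2, 7, 14, 3]
Visit 2 → queue [7, 14, 3]
Visit 7 → queue [14, 3]
Visit 14 → queue [3]
Visit 3 → queue []

11, 4, 6, 8, 10, 17, 5, 9, 15, 16, 12, 13, 1, 2, 7, 14, 3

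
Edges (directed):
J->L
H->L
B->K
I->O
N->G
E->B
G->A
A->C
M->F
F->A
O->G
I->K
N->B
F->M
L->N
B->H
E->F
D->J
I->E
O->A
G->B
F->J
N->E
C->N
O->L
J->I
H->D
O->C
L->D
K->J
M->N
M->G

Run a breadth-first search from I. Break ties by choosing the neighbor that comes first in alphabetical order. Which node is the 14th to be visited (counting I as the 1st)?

N

Visit I; enqueue E, K, O → queue [E, K, O]
Visit E; enqueue B, F → queue [K, O, B, F]
Visit K; enqueue J → queue [O, B, F, J]
Visit O; enqueue A, C, G, L → queue [B, F, J, A, C, G, L]
Visit B; enqueue H → queue [F, J, A, C, G, L, H]
Visit F; enqueue M → queue [J, A, C, G, L, H, M]
Visit J → queue [A, C, G, L, H, M]
Visit A → queue [C, G, L, H, M]
Visit C; enqueue N → queue [G, L, H, M, N]
Visit G → queue [L, H, M, N]
Visit L; enqueue D → queue [H, M, N, D]
Visit H → queue [M, N, D]
Visit M → queue [N, D]
Visit N → queue [D]
Visit D → queue []

Visit order: I, E, K, O, B, F, J, A, C, G, L, H, M, N, D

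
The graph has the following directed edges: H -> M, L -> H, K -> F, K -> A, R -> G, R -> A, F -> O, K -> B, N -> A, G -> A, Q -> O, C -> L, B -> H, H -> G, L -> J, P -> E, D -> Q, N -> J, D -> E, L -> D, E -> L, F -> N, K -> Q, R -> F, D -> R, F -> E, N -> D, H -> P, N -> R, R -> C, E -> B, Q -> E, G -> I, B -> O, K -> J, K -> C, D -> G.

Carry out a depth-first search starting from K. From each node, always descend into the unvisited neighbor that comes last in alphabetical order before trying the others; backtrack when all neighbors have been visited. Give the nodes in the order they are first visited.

K -> Q -> O -> E -> L -> J -> H -> P -> M -> G -> I -> A -> D -> R -> F -> N -> C -> B

Visit K
K → Q
Q → O
Q → E
E → L
L → J
L → H
H → P
H → M
H → G
G → I
G → A
L → D
D → R
R → F
F → N
R → C
E → B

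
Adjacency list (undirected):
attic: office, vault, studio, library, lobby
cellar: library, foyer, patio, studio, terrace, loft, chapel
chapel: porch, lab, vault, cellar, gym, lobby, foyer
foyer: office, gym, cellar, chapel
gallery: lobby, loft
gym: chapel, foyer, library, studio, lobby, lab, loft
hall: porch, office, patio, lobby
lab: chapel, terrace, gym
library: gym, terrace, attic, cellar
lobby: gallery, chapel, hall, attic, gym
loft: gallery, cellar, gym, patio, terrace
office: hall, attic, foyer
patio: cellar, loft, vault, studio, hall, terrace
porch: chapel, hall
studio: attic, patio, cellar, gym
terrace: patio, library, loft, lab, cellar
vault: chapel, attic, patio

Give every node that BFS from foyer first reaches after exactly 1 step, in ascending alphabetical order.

Level 0: foyer
Level 1: cellar, chapel, gym, office
Level 2: attic, hall, lab, library, lobby, loft, patio, porch, studio, terrace, vault
Level 3: gallery

cellar, chapel, gym, office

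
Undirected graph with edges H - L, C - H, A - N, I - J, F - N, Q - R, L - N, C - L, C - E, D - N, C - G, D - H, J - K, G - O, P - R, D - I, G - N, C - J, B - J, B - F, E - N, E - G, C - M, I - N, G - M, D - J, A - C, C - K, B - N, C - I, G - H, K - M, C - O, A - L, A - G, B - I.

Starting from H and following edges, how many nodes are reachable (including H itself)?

15

BFS from H visits: H, C, D, G, L, A, E, I, J, K, M, O, N, B, F
Reachable nodes: 15 of 18 total.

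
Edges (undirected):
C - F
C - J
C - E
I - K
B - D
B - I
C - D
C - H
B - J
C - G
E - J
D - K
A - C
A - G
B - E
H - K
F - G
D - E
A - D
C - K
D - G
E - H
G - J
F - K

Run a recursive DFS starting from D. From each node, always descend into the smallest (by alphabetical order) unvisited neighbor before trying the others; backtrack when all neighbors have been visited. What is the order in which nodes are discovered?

D A C E B I K F G J H

Visit D
D → A
A → C
C → E
E → B
B → I
I → K
K → F
F → G
G → J
K → H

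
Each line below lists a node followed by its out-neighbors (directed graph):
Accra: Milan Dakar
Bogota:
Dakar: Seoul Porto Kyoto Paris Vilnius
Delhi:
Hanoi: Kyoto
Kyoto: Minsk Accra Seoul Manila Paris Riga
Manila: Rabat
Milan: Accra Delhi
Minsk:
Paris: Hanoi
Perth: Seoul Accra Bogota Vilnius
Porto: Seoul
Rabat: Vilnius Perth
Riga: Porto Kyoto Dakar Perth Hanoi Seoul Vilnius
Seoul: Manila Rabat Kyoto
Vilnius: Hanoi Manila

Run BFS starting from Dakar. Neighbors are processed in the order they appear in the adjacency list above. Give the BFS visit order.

Dakar → Seoul → Porto → Kyoto → Paris → Vilnius → Manila → Rabat → Minsk → Accra → Riga → Hanoi → Perth → Milan → Bogota → Delhi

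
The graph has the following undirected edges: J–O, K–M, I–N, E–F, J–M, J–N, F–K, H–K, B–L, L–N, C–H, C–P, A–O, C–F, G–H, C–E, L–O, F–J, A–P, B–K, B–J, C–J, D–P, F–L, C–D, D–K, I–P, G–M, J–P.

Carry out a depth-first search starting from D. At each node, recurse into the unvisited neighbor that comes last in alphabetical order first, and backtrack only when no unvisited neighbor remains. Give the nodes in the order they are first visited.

Visit D
D → P
P → J
J → O
O → L
L → N
N → I
L → F
F → K
K → M
M → G
G → H
H → C
C → E
K → B
O → A

D P J O L N I F K M G H C E B A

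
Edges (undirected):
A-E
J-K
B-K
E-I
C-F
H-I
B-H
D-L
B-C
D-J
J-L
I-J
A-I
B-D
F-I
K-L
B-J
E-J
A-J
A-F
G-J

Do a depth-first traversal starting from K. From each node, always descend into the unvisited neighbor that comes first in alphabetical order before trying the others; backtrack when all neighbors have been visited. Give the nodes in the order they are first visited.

K, B, C, F, A, E, I, H, J, D, L, G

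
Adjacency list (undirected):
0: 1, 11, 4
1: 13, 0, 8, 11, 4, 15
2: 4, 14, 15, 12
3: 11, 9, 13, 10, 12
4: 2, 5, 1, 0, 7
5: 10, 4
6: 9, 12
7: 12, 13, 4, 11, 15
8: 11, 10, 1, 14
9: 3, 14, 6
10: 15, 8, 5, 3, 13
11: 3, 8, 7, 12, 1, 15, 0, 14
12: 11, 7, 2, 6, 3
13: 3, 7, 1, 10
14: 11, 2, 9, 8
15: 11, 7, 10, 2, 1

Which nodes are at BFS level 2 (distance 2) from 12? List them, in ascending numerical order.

Level 0: 12
Level 1: 2, 3, 6, 7, 11
Level 2: 0, 1, 4, 8, 9, 10, 13, 14, 15
Level 3: 5

0, 1, 4, 8, 9, 10, 13, 14, 15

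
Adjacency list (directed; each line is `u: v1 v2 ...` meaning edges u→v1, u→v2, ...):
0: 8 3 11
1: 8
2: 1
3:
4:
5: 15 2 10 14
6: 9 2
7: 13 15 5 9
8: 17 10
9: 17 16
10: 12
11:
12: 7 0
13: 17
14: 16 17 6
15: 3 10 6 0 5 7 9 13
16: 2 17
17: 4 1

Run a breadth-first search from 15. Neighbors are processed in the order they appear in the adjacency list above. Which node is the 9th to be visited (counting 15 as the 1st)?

13

Visit 15; enqueue 3, 10, 6, 0, 5, 7, 9, 13 → queue [3, 10, 6, 0, 5, 7, 9, 13]
Visit 3 → queue [10, 6, 0, 5, 7, 9, 13]
Visit 10; enqueue 12 → queue [6, 0, 5, 7, 9, 13, 12]
Visit 6; enqueue 2 → queue [0, 5, 7, 9, 13, 12, 2]
Visit 0; enqueue 8, 11 → queue [5, 7, 9, 13, 12, 2, 8, 11]
Visit 5; enqueue 14 → queue [7, 9, 13, 12, 2, 8, 11, 14]
Visit 7 → queue [9, 13, 12, 2, 8, 11, 14]
Visit 9; enqueue 17, 16 → queue [13, 12, 2, 8, 11, 14, 17, 16]
Visit 13 → queue [12, 2, 8, 11, 14, 17, 16]
Visit 12 → queue [2, 8, 11, 14, 17, 16]
Visit 2; enqueue 1 → queue [8, 11, 14, 17, 16, 1]
Visit 8 → queue [11, 14, 17, 16, 1]
Visit 11 → queue [14, 17, 16, 1]
Visit 14 → queue [17, 16, 1]
Visit 17; enqueue 4 → queue [16, 1, 4]
Visit 16 → queue [1, 4]
Visit 1 → queue [4]
Visit 4 → queue []

Visit order: 15, 3, 10, 6, 0, 5, 7, 9, 13, 12, 2, 8, 11, 14, 17, 16, 1, 4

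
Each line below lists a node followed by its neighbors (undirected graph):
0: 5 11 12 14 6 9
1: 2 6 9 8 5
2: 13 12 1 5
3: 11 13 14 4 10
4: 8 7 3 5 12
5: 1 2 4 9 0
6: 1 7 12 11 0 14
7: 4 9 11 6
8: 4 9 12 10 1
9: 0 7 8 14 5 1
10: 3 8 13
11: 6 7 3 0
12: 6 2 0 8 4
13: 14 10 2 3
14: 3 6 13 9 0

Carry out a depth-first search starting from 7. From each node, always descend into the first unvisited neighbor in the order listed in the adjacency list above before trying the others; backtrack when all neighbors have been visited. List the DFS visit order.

Visit 7
7 → 4
4 → 8
8 → 9
9 → 0
0 → 5
5 → 1
1 → 2
2 → 13
13 → 14
14 → 3
3 → 11
11 → 6
6 → 12
3 → 10

7 4 8 9 0 5 1 2 13 14 3 11 6 12 10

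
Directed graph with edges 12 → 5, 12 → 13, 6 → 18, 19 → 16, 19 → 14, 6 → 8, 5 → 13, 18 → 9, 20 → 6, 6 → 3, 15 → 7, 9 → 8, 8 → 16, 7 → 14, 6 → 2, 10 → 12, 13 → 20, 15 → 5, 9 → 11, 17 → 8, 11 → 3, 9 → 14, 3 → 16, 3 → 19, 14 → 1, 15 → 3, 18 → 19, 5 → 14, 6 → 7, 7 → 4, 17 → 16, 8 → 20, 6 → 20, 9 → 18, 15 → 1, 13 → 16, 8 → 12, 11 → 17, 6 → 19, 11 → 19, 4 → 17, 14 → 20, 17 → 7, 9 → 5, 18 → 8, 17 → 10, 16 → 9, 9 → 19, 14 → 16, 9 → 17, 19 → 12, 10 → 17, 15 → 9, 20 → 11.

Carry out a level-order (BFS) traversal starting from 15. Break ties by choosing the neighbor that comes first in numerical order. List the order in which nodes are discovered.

Visit 15; enqueue 1, 3, 5, 7, 9 → queue [1, 3, 5, 7, 9]
Visit 1 → queue [3, 5, 7, 9]
Visit 3; enqueue 16, 19 → queue [5, 7, 9, 16, 19]
Visit 5; enqueue 13, 14 → queue [7, 9, 16, 19, 13, 14]
Visit 7; enqueue 4 → queue [9, 16, 19, 13, 14, 4]
Visit 9; enqueue 8, 11, 17, 18 → queue [16, 19, 13, 14, 4, 8, 11, 17, 18]
Visit 16 → queue [19, 13, 14, 4, 8, 11, 17, 18]
Visit 19; enqueue 12 → queue [13, 14, 4, 8, 11, 17, 18, 12]
Visit 13; enqueue 20 → queue [14, 4, 8, 11, 17, 18, 12, 20]
Visit 14 → queue [4, 8, 11, 17, 18, 12, 20]
Visit 4 → queue [8, 11, 17, 18, 12, 20]
Visit 8 → queue [11, 17, 18, 12, 20]
Visit 11 → queue [17, 18, 12, 20]
Visit 17; enqueue 10 → queue [18, 12, 20, 10]
Visit 18 → queue [12, 20, 10]
Visit 12 → queue [20, 10]
Visit 20; enqueue 6 → queue [10, 6]
Visit 10 → queue [6]
Visit 6; enqueue 2 → queue [2]
Visit 2 → queue []

15 → 1 → 3 → 5 → 7 → 9 → 16 → 19 → 13 → 14 → 4 → 8 → 11 → 17 → 18 → 12 → 20 → 10 → 6 → 2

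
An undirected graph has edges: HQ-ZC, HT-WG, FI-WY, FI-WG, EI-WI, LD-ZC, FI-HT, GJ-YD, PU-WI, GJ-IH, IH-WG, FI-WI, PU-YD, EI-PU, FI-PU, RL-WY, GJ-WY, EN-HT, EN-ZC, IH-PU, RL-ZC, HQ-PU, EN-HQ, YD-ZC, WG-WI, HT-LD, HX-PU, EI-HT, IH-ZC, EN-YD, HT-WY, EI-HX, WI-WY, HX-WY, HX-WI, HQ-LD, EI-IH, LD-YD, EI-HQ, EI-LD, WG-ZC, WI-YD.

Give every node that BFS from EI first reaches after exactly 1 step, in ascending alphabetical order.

HQ, HT, HX, IH, LD, PU, WI

Level 0: EI
Level 1: HQ, HT, HX, IH, LD, PU, WI
Level 2: EN, FI, GJ, WG, WY, YD, ZC
Level 3: RL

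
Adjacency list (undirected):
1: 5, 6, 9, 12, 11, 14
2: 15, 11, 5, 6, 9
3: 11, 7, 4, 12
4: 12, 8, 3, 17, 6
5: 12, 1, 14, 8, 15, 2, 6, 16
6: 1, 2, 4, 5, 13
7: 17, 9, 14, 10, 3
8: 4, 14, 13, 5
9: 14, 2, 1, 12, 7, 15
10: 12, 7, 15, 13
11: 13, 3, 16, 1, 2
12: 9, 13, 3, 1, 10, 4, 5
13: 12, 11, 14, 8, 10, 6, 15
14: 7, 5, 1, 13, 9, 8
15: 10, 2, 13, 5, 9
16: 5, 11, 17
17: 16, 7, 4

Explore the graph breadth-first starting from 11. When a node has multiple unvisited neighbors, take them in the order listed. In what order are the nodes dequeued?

11 13 3 16 1 2 12 14 8 10 6 15 7 4 5 17 9

Visit 11; enqueue 13, 3, 16, 1, 2 → queue [13, 3, 16, 1, 2]
Visit 13; enqueue 12, 14, 8, 10, 6, 15 → queue [3, 16, 1, 2, 12, 14, 8, 10, 6, 15]
Visit 3; enqueue 7, 4 → queue [16, 1, 2, 12, 14, 8, 10, 6, 15, 7, 4]
Visit 16; enqueue 5, 17 → queue [1, 2, 12, 14, 8, 10, 6, 15, 7, 4, 5, 17]
Visit 1; enqueue 9 → queue [2, 12, 14, 8, 10, 6, 15, 7, 4, 5, 17, 9]
Visit 2 → queue [12, 14, 8, 10, 6, 15, 7, 4, 5, 17, 9]
Visit 12 → queue [14, 8, 10, 6, 15, 7, 4, 5, 17, 9]
Visit 14 → queue [8, 10, 6, 15, 7, 4, 5, 17, 9]
Visit 8 → queue [10, 6, 15, 7, 4, 5, 17, 9]
Visit 10 → queue [6, 15, 7, 4, 5, 17, 9]
Visit 6 → queue [15, 7, 4, 5, 17, 9]
Visit 15 → queue [7, 4, 5, 17, 9]
Visit 7 → queue [4, 5, 17, 9]
Visit 4 → queue [5, 17, 9]
Visit 5 → queue [17, 9]
Visit 17 → queue [9]
Visit 9 → queue []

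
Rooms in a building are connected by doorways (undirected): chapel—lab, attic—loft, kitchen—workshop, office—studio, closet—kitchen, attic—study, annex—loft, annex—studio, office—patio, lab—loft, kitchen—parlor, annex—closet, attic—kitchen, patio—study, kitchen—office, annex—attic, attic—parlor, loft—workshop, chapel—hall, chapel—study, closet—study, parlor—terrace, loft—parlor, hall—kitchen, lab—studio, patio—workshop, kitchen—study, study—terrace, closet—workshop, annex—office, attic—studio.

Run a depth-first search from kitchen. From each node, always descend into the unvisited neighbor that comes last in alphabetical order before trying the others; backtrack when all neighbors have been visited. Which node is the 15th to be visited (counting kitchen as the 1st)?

Visit kitchen
kitchen → workshop
workshop → patio
patio → study
study → terrace
terrace → parlor
parlor → loft
loft → lab
lab → studio
studio → office
office → annex
annex → closet
annex → attic
lab → chapel
chapel → hall

Visit order: kitchen, workshop, patio, study, terrace, parlor, loft, lab, studio, office, annex, closet, attic, chapel, hall

hall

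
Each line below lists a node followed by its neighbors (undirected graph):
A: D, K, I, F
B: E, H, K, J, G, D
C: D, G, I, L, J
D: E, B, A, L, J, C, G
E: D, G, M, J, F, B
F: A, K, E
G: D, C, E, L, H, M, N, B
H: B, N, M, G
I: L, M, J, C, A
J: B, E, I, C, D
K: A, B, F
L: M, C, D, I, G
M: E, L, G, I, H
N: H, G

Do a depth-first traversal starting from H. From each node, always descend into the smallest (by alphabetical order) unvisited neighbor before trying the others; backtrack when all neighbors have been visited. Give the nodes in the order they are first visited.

H, B, D, A, F, E, G, C, I, J, L, M, N, K

Visit H
H → B
B → D
D → A
A → F
F → E
E → G
G → C
C → I
I → J
I → L
L → M
G → N
F → K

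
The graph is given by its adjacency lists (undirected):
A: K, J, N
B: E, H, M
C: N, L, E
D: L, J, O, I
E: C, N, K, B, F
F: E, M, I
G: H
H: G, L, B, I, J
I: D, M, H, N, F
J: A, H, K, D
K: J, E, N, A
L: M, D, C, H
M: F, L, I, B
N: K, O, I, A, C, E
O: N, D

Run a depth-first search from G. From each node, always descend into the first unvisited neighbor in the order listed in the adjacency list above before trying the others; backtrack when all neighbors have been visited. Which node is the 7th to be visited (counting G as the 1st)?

Visit G
G → H
H → L
L → M
M → F
F → E
E → C
C → N
N → K
K → J
J → A
J → D
D → O
D → I
E → B

Visit order: G, H, L, M, F, E, C, N, K, J, A, D, O, I, B

C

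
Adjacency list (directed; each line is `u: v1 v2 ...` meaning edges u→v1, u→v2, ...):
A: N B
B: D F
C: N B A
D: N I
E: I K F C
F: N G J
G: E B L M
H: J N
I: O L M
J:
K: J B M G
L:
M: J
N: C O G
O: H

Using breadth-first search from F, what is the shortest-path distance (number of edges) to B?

2

Level 0: F
Level 1: G, J, N
Level 2: B, C, E, L, M, O
Level 3: A, D, H, I, K
B first appears at level 2.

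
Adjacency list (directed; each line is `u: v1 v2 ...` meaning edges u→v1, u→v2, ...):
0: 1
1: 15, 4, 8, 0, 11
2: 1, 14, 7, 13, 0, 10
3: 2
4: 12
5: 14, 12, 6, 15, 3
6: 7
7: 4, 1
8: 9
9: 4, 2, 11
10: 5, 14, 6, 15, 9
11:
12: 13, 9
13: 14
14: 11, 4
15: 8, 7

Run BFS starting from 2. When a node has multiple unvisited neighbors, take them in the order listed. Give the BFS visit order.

2, 1, 14, 7, 13, 0, 10, 15, 4, 8, 11, 5, 6, 9, 12, 3

Visit 2; enqueue 1, 14, 7, 13, 0, 10 → queue [1, 14, 7, 13, 0, 10]
Visit 1; enqueue 15, 4, 8, 11 → queue [14, 7, 13, 0, 10, 15, 4, 8, 11]
Visit 14 → queue [7, 13, 0, 10, 15, 4, 8, 11]
Visit 7 → queue [13, 0, 10, 15, 4, 8, 11]
Visit 13 → queue [0, 10, 15, 4, 8, 11]
Visit 0 → queue [10, 15, 4, 8, 11]
Visit 10; enqueue 5, 6, 9 → queue [15, 4, 8, 11, 5, 6, 9]
Visit 15 → queue [4, 8, 11, 5, 6, 9]
Visit 4; enqueue 12 → queue [8, 11, 5, 6, 9, 12]
Visit 8 → queue [11, 5, 6, 9, 12]
Visit 11 → queue [5, 6, 9, 12]
Visit 5; enqueue 3 → queue [6, 9, 12, 3]
Visit 6 → queue [9, 12, 3]
Visit 9 → queue [12, 3]
Visit 12 → queue [3]
Visit 3 → queue []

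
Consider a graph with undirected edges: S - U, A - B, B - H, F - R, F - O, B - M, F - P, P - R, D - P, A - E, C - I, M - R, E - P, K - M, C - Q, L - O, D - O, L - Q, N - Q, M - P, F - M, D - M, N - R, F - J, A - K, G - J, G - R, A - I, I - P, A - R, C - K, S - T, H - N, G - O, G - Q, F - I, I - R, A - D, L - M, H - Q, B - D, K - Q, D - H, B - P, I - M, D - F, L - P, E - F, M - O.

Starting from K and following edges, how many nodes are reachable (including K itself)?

18

BFS from K visits: K, Q, M, C, A, N, L, H, G, R, P, O, I, F, D, B, E, J
Reachable nodes: 18 of 21 total.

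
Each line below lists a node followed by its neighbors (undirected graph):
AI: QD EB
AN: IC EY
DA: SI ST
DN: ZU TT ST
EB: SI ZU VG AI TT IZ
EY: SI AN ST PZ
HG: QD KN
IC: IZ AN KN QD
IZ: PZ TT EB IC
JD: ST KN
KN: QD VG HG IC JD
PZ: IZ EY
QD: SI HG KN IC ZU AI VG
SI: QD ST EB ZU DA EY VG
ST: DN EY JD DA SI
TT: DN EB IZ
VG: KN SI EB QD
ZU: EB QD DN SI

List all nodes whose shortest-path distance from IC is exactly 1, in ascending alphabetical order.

Level 0: IC
Level 1: AN, IZ, KN, QD
Level 2: AI, EB, EY, HG, JD, PZ, SI, TT, VG, ZU
Level 3: DA, DN, ST

AN, IZ, KN, QD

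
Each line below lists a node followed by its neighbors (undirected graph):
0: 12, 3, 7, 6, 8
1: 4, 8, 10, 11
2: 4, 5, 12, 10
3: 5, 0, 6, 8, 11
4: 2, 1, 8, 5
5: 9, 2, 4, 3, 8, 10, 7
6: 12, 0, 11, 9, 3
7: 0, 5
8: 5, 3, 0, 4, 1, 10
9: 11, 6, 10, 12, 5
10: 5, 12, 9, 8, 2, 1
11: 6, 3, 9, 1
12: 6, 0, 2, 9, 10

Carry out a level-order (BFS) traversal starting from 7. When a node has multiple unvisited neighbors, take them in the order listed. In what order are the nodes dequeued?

Visit 7; enqueue 0, 5 → queue [0, 5]
Visit 0; enqueue 12, 3, 6, 8 → queue [5, 12, 3, 6, 8]
Visit 5; enqueue 9, 2, 4, 10 → queue [12, 3, 6, 8, 9, 2, 4, 10]
Visit 12 → queue [3, 6, 8, 9, 2, 4, 10]
Visit 3; enqueue 11 → queue [6, 8, 9, 2, 4, 10, 11]
Visit 6 → queue [8, 9, 2, 4, 10, 11]
Visit 8; enqueue 1 → queue [9, 2, 4, 10, 11, 1]
Visit 9 → queue [2, 4, 10, 11, 1]
Visit 2 → queue [4, 10, 11, 1]
Visit 4 → queue [10, 11, 1]
Visit 10 → queue [11, 1]
Visit 11 → queue [1]
Visit 1 → queue []

7 0 5 12 3 6 8 9 2 4 10 11 1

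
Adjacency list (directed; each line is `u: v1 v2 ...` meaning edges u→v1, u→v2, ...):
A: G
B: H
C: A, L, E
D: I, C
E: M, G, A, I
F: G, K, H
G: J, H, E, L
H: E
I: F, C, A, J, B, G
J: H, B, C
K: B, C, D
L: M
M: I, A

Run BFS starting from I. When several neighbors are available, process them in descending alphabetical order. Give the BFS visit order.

Visit I; enqueue J, G, F, C, B, A → queue [J, G, F, C, B, A]
Visit J; enqueue H → queue [G, F, C, B, A, H]
Visit G; enqueue L, E → queue [F, C, B, A, H, L, E]
Visit F; enqueue K → queue [C, B, A, H, L, E, K]
Visit C → queue [B, A, H, L, E, K]
Visit B → queue [A, H, L, E, K]
Visit A → queue [H, L, E, K]
Visit H → queue [L, E, K]
Visit L; enqueue M → queue [E, K, M]
Visit E → queue [K, M]
Visit K; enqueue D → queue [M, D]
Visit M → queue [D]
Visit D → queue []

I, J, G, F, C, B, A, H, L, E, K, M, D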